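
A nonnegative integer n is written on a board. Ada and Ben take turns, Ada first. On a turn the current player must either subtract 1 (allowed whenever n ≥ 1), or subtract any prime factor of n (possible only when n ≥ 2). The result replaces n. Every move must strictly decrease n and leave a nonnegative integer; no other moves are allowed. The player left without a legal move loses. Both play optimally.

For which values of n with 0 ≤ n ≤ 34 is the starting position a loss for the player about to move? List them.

0, 4, 8, 12, 16, 20, 24, 28, 32

Work bottom-up. With no move the player to move loses. Otherwise the position is W if at least one move leads to an L position for the opponent, and L if every move leads to a W.
n=0: no move → L
n=1: →0(L), so W
n=2: →0(L), so W
n=3: →0(L), so W
n=4: →2(W), 3(W) — all W, so L
n=5: →0(L), so W
n=6: →4(L), so W
n=7: →0(L), so W
n=8: →6(W), 7(W) — all W, so L
n=9: →8(L), so W
n=10: →8(L), so W
n=11: →0(L), so W
n=12: →9(W), 10(W), 11(W) — all W, so L
n=13: →0(L), so W
n=14: →12(L), so W
n=15: →12(L), so W
n=16: →14(W), 15(W) — all W, so L
n=17: →0(L), so W
n=18: →16(L), so W
n=19: →0(L), so W
n=20: →15(W), 18(W), 19(W) — all W, so L
n=21: →20(L), so W
n=22: →20(L), so W
n=23: →0(L), so W
n=24: →21(W), 22(W), 23(W) — all W, so L
n=25: →20(L), so W
n=26: →24(L), so W
n=27: →24(L), so W
n=28: →21(W), 26(W), 27(W) — all W, so L
n=29: →0(L), so W
n=30: →28(L), so W
n=31: →0(L), so W
n=32: →30(W), 31(W) — all W, so L
n=33: →32(L), so W
n=34: →32(L), so W
The losing starting values of n are exactly the entries labelled L in this table (9 of them).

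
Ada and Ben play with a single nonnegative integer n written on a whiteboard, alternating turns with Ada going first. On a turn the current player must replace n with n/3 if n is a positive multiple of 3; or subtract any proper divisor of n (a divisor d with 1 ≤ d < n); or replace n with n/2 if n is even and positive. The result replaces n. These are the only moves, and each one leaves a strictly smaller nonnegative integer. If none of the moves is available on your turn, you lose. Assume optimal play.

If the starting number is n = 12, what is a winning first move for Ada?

Move to 4.

Classify positions by backward induction: terminal positions (no move available) are L. From any other position, the mover wins iff some move reaches an L.
n=0: no move → L
n=1: no move → L
n=2: →1(L), so W
n=3: →1(L), so W
n=4: →2(W), 3(W) — all W, so L
n=5: →4(L), so W
n=6: →4(L), so W
n=7: →6(W) only, which is W, so L
n=8: →4(L), so W
n=9: →3(W), 6(W), 8(W) — all W, so L
n=10: →9(L), so W
n=11: →10(W) only, which is W, so L
n=12: →4(L), so W
From 12, the L positions reachable in one move are: 4, 9, 11. Any move reaching one of these is winning.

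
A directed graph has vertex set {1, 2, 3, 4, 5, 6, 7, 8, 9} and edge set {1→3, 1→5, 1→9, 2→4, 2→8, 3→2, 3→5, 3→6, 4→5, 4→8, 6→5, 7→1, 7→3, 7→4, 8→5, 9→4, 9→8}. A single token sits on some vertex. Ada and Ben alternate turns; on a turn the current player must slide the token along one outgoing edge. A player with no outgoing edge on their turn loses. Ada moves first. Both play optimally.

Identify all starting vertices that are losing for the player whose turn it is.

2, 5, 7, 9

Classify positions by backward induction: terminal positions (no move available) are L. From any other position, the mover wins iff some move reaches an L.
Every edge goes from a vertex to one that appears earlier in the order 5, 8, 4, 2, 9, 6, 3, 1, 7, so processing vertices in that order labels each vertex after all of its successors.
5: no outgoing edge → L
8: →5(L), so W
4: →5(L), so W
2: →4(W), 8(W) — all W, so L
9: →4(W), 8(W) — all W, so L
6: →5(L), so W
3: →2(L), so W
1: →9(L), so W
7: →1(W), 3(W), 4(W) — all W, so L
The losing starting vertices are exactly the entries labelled L in this table (4 of them).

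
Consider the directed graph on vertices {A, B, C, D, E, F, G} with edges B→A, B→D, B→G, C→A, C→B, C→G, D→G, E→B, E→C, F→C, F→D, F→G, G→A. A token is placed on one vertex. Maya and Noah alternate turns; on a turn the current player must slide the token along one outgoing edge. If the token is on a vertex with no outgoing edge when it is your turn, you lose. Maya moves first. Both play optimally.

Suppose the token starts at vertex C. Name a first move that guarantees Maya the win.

Move to A.

Label each position W (a win for the player to move) or L (a loss). A position with no legal move is L; any other position is W exactly when some move reaches an L, and L when every move reaches a W.
Every edge goes from a vertex to one that appears earlier in the order A, G, D, B, C, E, F, so processing vertices in that order labels each vertex after all of its successors.
A: no outgoing edge → L
G: can move to A, which is L ⇒ W
D: the only move is to G(W), a W ⇒ L
B: can move to D, which is L ⇒ W
C: can move to A, which is L ⇒ W
E: moves to C(W), B(W); every one is W ⇒ L
F: can move to D, which is L ⇒ W
From C, the L positions reachable in one move are: A.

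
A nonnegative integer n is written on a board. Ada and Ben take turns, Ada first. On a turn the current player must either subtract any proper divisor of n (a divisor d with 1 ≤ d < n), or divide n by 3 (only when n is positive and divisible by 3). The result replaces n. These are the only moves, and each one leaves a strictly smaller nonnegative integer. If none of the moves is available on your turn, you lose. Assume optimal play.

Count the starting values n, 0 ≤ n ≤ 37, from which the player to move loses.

15

Compute win/loss labels from the base case upward. A position with no move is L. Any other position is W if it can reach an L in one move, else L.
n=0: no move → L
n=1: no move → L
n=2: can move to 1, which is L ⇒ W
n=3: can move to 1, which is L ⇒ W
n=4: moves to 2(W), 3(W); every one is W ⇒ L
n=5: can move to 4, which is L ⇒ W
n=6: can move to 4, which is L ⇒ W
n=7: the only move is to 6(W), a W ⇒ L
n=8: can move to 4, which is L ⇒ W
n=9: moves to 3(W), 6(W), 8(W); every one is W ⇒ L
n=10: can move to 9, which is L ⇒ W
n=11: the only move is to 10(W), a W ⇒ L
n=12: can move to 4, which is L ⇒ W
n=13: the only move is to 12(W), a W ⇒ L
n=14: can move to 7, which is L ⇒ W
n=15: moves to 5(W), 10(W), 12(W), 14(W); every one is W ⇒ L
n=16: can move to 15, which is L ⇒ W
n=17: the only move is to 16(W), a W ⇒ L
n=18: can move to 9, which is L ⇒ W
n=19: the only move is to 18(W), a W ⇒ L
n=20: can move to 15, which is L ⇒ W
n=21: can move to 7, which is L ⇒ W
n=22: can move to 11, which is L ⇒ W
n=23: the only move is to 22(W), a W ⇒ L
n=24: can move to 23, which is L ⇒ W
n=25: moves to 20(W), 24(W); every one is W ⇒ L
n=26: can move to 13, which is L ⇒ W
n=27: can move to 9, which is L ⇒ W
n=28: moves to 14(W), 21(W), 24(W), 26(W), 27(W); every one is W ⇒ L
n=29: can move to 28, which is L ⇒ W
n=30: can move to 15, which is L ⇒ W
n=31: the only move is to 30(W), a W ⇒ L
n=32: can move to 28, which is L ⇒ W
n=33: can move to 11, which is L ⇒ W
n=34: can move to 17, which is L ⇒ W
n=35: can move to 28, which is L ⇒ W
n=36: moves to 12(W), 18(W), 24(W), 27(W), 30(W), 32(W), 33(W), 34(W), 35(W); every one is W ⇒ L
n=37: can move to 36, which is L ⇒ W
L entries with 0 ≤ n ≤ 37: n = 0, 1, 4, 7, 9, 11, 13, 15, 17, 19, 23, 25, 28, 31, 36; that makes 15.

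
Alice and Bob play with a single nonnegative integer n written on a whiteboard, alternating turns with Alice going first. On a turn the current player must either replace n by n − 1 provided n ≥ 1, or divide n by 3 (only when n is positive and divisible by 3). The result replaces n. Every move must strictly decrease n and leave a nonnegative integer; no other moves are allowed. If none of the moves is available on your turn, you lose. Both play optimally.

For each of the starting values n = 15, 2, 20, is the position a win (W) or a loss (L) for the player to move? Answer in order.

Positions with no move are L. A position that does have a move is losing for the player to move precisely when every available move leads to a winning position for the opponent. Fill in the labels:
n=0: no move → L
n=1: reaches L-position 0 → W
n=2: only reaches 1(W), which is W → L
n=3: reaches L-position 2 → W
n=4: only reaches 3(W), which is W → L
n=5: reaches L-position 4 → W
n=6: reaches L-position 2 → W
n=7: only reaches 6(W), which is W → L
n=8: reaches L-position 7 → W
n=9: only reaches 3(W), 8(W), all W → L
n=10: reaches L-position 9 → W
n=11: only reaches 10(W), which is W → L
n=12: reaches L-position 4 → W
n=13: only reaches 12(W), which is W → L
n=14: reaches L-position 13 → W
n=15: only reaches 5(W), 14(W), all W → L
n=16: reaches L-position 15 → W
n=17: only reaches 16(W), which is W → L
n=18: reaches L-position 17 → W
n=19: only reaches 18(W), which is W → L
n=20: reaches L-position 19 → W

15: L, 2: L, 20: W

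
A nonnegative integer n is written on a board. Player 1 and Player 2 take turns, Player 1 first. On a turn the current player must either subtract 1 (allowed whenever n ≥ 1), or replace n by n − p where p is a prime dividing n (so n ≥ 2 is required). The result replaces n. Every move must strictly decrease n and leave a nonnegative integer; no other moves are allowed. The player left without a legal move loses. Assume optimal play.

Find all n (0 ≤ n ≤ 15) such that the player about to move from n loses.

Work bottom-up. With no move the player to move loses. Otherwise the position is W if at least one move leads to an L position for the opponent, and L if every move leads to a W.
n=0: no move → L
n=1: →0(L), so W
n=2: →0(L), so W
n=3: →0(L), so W
n=4: →2(W), 3(W) — all W, so L
n=5: →0(L), so W
n=6: →4(L), so W
n=7: →0(L), so W
n=8: →6(W), 7(W) — all W, so L
n=9: →8(L), so W
n=10: →8(L), so W
n=11: →0(L), so W
n=12: →9(W), 10(W), 11(W) — all W, so L
n=13: →0(L), so W
n=14: →12(L), so W
n=15: →12(L), so W
Reading off the rows marked L gives the requested list; there are 4 such values of n.

0, 4, 8, 12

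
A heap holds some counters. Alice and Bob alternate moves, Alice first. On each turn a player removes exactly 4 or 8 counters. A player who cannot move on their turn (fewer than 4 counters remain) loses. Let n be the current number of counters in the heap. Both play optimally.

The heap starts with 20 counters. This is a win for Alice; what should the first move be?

Label each position W (a win for the player to move) or L (a loss). A position with no legal move is L; any other position is W exactly when some move reaches an L, and L when every move reaches a W.
n=0: no move → L
n=1: no move → L
n=2: no move → L
n=3: no move → L
n=4: W (go to 0, an L position)
n=5: W (go to 1, an L position)
n=6: W (go to 2, an L position)
n=7: W (go to 3, an L position)
n=8: W (go to 0, an L position)
n=9: W (go to 1, an L position)
n=10: W (go to 2, an L position)
n=11: W (go to 3, an L position)
n=12: L (options 8(W), 4(W) are all W)
n=13: L (options 9(W), 5(W) are all W)
n=14: L (options 10(W), 6(W) are all W)
n=15: L (options 11(W), 7(W) are all W)
n=16: W (go to 12, an L position)
n=17: W (go to 13, an L position)
n=18: W (go to 14, an L position)
n=19: W (go to 15, an L position)
n=20: W (go to 12, an L position)
From 20, the L positions reachable in one move are: 12.

Remove 8, leaving 12.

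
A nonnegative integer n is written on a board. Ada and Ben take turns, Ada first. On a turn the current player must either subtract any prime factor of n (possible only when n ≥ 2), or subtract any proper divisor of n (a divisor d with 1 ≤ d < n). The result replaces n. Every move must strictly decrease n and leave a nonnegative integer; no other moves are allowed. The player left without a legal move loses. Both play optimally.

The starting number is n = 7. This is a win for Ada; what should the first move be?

Move to 0.

Label each position W (a win for the player to move) or L (a loss). A position with no legal move is L; any other position is W exactly when some move reaches an L, and L when every move reaches a W.
n=0: no move → L
n=1: no move → L
n=2: →0(L), so W
n=3: →0(L), so W
n=4: →2(W), 3(W) — all W, so L
n=5: →0(L), so W
n=6: →4(L), so W
n=7: →0(L), so W
From 7, the L positions reachable in one move are: 0.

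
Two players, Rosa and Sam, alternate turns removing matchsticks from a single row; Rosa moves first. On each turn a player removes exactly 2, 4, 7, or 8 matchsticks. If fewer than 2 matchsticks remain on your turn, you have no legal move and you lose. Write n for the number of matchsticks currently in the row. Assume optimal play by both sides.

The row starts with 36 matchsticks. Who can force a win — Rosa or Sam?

Positions with no move are L. A position that does have a move is losing for the player to move precisely when every available move leads to a winning position for the opponent. Fill in the labels:
n=0: no move → L
n=1: no move → L
n=2: can move to 0, which is L ⇒ W
n=3: can move to 1, which is L ⇒ W
n=4: can move to 0, which is L ⇒ W
n=5: can move to 1, which is L ⇒ W
n=6: moves to 4(W), 2(W); every one is W ⇒ L
n=7: can move to 0, which is L ⇒ W
n=8: can move to 6, which is L ⇒ W
n=9: can move to 1, which is L ⇒ W
n=10: can move to 6, which is L ⇒ W
n=11: moves to 9(W), 7(W), 4(W), 3(W); every one is W ⇒ L
n=12: moves to 10(W), 8(W), 5(W), 4(W); every one is W ⇒ L
n=13: can move to 11, which is L ⇒ W
n=14: can move to 12, which is L ⇒ W
n=15: can move to 11, which is L ⇒ W
n=16: can move to 12, which is L ⇒ W
n=17: moves to 15(W), 13(W), 10(W), 9(W); every one is W ⇒ L
n=18: can move to 11, which is L ⇒ W
n=19: can move to 17, which is L ⇒ W
n=20: can move to 12, which is L ⇒ W
n=21: can move to 17, which is L ⇒ W
n=22: moves to 20(W), 18(W), 15(W), 14(W); every one is W ⇒ L
n=23: moves to 21(W), 19(W), 16(W), 15(W); every one is W ⇒ L
n=24: can move to 22, which is L ⇒ W
n=25: can move to 23, which is L ⇒ W
n=26: can move to 22, which is L ⇒ W
n=27: can move to 23, which is L ⇒ W
n=28: moves to 26(W), 24(W), 21(W), 20(W); every one is W ⇒ L
n=29: can move to 22, which is L ⇒ W
n=30: can move to 28, which is L ⇒ W
n=31: can move to 23, which is L ⇒ W
n=32: can move to 28, which is L ⇒ W
n=33: moves to 31(W), 29(W), 26(W), 25(W); every one is W ⇒ L
n=34: moves to 32(W), 30(W), 27(W), 26(W); every one is W ⇒ L
n=35: can move to 33, which is L ⇒ W
n=36: can move to 34, which is L ⇒ W
The starting position 36 is W: Rosa should remove 2, leaving 34, handing over an L position.

Rosa wins.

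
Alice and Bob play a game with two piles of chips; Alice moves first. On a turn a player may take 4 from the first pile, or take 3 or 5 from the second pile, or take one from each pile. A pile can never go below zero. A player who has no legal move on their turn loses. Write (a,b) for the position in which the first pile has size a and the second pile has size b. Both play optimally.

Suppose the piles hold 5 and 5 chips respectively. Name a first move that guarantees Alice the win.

Move to (5,2).

Label each position W (a win for the player to move) or L (a loss). A position with no legal move is L; any other position is W exactly when some move reaches an L, and L when every move reaches a W.
No move ever increases a pile, so every position that can arise here has a ≤ 5 and b ≤ 5; it is enough to label the cells with 0 ≤ a ≤ 5 and 0 ≤ b ≤ 5.
Every move lowers a or b (never raises either), so fill the grid row by row in increasing a, and left to right within a row: each cell's successors are then already labelled.
      b=0  b=1  b=2  b=3  b=4  b=5
a=0:    L    L    L    W    W    W
a=1:    L    W    W    W    L    W
a=2:    L    W    L    W    L    W
a=3:    L    W    L    W    L    W
a=4:    W    W    W    W    L    W
a=5:    W    L    L    L    W    W
Cells with no legal move (terminal, hence L): (0,0), (0,1), (0,2), (1,0), (2,0), (3,0).
The remaining L cells, each justified by listing all of its moves:
(1,4): →(1,1)(W), (0,3)(W) — all W, so L
(2,2): →(1,1)(W) only, which is W, so L
(2,4): →(2,1)(W), (1,3)(W) — all W, so L
(3,2): →(2,1)(W) only, which is W, so L
(3,4): →(3,1)(W), (2,3)(W) — all W, so L
(4,4): →(0,4)(W), (4,1)(W), (3,3)(W) — all W, so L
(5,1): →(1,1)(W), (4,0)(W) — all W, so L
(5,2): →(1,2)(W), (4,1)(W) — all W, so L
(5,3): →(1,3)(W), (5,0)(W), (4,2)(W) — all W, so L
Every other cell has at least one move into one of the L cells above, so it is W.
From (5,5), the L positions reachable in one move are: (5,2), (4,4). Any move reaching one of these is winning.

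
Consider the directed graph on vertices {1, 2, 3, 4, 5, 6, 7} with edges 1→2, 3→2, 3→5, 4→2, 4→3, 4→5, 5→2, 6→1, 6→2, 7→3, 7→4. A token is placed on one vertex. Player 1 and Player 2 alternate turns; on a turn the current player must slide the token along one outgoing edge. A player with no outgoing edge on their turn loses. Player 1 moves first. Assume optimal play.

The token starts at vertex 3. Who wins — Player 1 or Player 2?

Positions with no move are L. A position that does have a move is losing for the player to move precisely when every available move leads to a winning position for the opponent. Fill in the labels:
Every edge goes from a vertex to one that appears earlier in the order 2, 5, 3, 4, 7, 1, 6, so processing vertices in that order labels each vertex after all of its successors.
2: no outgoing edge → L
5: can move to 2, which is L ⇒ W
3: can move to 2, which is L ⇒ W
4: can move to 2, which is L ⇒ W
7: moves to 4(W), 3(W); every one is W ⇒ L
1: can move to 2, which is L ⇒ W
6: can move to 2, which is L ⇒ W
The starting position 3 is W: Player 1 should move to 2, handing over an L position.

Player 1 wins.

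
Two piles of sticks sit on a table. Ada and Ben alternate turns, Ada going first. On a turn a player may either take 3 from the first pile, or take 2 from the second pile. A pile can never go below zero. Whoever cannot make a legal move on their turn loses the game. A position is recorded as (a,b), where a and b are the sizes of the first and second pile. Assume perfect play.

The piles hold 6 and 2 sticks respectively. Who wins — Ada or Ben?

Classify positions by backward induction: terminal positions (no move available) are L. From any other position, the mover wins iff some move reaches an L.
No move ever increases a pile, so every position that can arise here has a ≤ 6 and b ≤ 2; it is enough to label the cells with 0 ≤ a ≤ 6 and 0 ≤ b ≤ 2.
Every move lowers a or b (never raises either), so fill the grid row by row in increasing a, and left to right within a row: each cell's successors are then already labelled.
      b=0  b=1  b=2
a=0:    L    L    W
a=1:    L    L    W
a=2:    L    L    W
a=3:    W    W    L
a=4:    W    W    L
a=5:    W    W    L
a=6:    L    L    W
Cells with no legal move (terminal, hence L): (0,0), (0,1), (1,0), (1,1), (2,0), (2,1).
The remaining L cells, each justified by listing all of its moves:
(3,2): only reaches (0,2)(W), (3,0)(W), all W → L
(4,2): only reaches (1,2)(W), (4,0)(W), all W → L
(5,2): only reaches (2,2)(W), (5,0)(W), all W → L
(6,0): only reaches (3,0)(W), which is W → L
(6,1): only reaches (3,1)(W), which is W → L
Every other cell has at least one move into one of the L cells above, so it is W.
From (6,2) Ada can move to (3,2), reaching an L position.

Ada wins.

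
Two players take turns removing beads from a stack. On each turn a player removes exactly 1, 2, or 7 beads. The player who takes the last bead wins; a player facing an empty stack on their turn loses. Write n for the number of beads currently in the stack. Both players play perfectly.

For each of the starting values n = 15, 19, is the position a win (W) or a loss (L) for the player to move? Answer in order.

Compute win/loss labels from the base case upward. A position with no move is L. Any other position is W if it can reach an L in one move, else L.
n=0: no move → L
n=1: reaches L-position 0 → W
n=2: reaches L-position 0 → W
n=3: only reaches 2(W), 1(W), all W → L
n=4: reaches L-position 3 → W
n=5: reaches L-position 3 → W
n=6: only reaches 5(W), 4(W), all W → L
n=7: reaches L-position 6 → W
n=8: reaches L-position 6 → W
n=9: only reaches 8(W), 7(W), 2(W), all W → L
n=10: reaches L-position 9 → W
n=11: reaches L-position 9 → W
n=12: only reaches 11(W), 10(W), 5(W), all W → L
n=13: reaches L-position 12 → W
n=14: reaches L-position 12 → W
n=15: only reaches 14(W), 13(W), 8(W), all W → L
n=16: reaches L-position 15 → W
n=17: reaches L-position 15 → W
n=18: only reaches 17(W), 16(W), 11(W), all W → L
n=19: reaches L-position 18 → W

15: L, 19: W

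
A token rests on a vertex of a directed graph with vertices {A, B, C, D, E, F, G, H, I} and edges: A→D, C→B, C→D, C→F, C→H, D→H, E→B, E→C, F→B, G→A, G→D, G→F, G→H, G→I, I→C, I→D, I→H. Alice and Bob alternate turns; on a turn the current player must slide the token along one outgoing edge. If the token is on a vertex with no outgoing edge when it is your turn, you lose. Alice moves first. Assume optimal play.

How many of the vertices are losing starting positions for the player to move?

Label each position W (a win for the player to move) or L (a loss). A position with no legal move is L; any other position is W exactly when some move reaches an L, and L when every move reaches a W.
Every edge goes from a vertex to one that appears earlier in the order H, B, D, F, C, I, A, G, E, so processing vertices in that order labels each vertex after all of its successors.
H: no outgoing edge → L
B: no outgoing edge → L
D: can move to H, which is L ⇒ W
F: can move to B, which is L ⇒ W
C: can move to B, which is L ⇒ W
I: can move to H, which is L ⇒ W
A: the only move is to D(W), a W ⇒ L
G: can move to A, which is L ⇒ W
E: can move to B, which is L ⇒ W
The L vertices are A, B, H; that is 3 in all.

3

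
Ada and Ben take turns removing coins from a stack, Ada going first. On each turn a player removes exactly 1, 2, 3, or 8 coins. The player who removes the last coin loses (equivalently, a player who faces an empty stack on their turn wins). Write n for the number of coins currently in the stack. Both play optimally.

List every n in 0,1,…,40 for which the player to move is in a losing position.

Positions with no move are W. A position that does have a move is losing for the player to move precisely when every available move leads to a winning position for the opponent. Fill in the labels:
n=0: no move; the opponent has just taken the last coin and therefore loses → W
n=1: only reaches 0(W), which is W → L
n=2: reaches L-position 1 → W
n=3: reaches L-position 1 → W
n=4: reaches L-position 1 → W
n=5: only reaches 4(W), 3(W), 2(W), all W → L
n=6: reaches L-position 5 → W
n=7: reaches L-position 5 → W
n=8: reaches L-position 5 → W
n=9: reaches L-position 1 → W
n=10: only reaches 9(W), 8(W), 7(W), 2(W), all W → L
n=11: reaches L-position 10 → W
n=12: reaches L-position 10 → W
n=13: reaches L-position 10 → W
n=14: only reaches 13(W), 12(W), 11(W), 6(W), all W → L
n=15: reaches L-position 14 → W
n=16: reaches L-position 14 → W
n=17: reaches L-position 14 → W
n=18: reaches L-position 10 → W
n=19: only reaches 18(W), 17(W), 16(W), 11(W), all W → L
n=20: reaches L-position 19 → W
n=21: reaches L-position 19 → W
n=22: reaches L-position 19 → W
n=23: only reaches 22(W), 21(W), 20(W), 15(W), all W → L
n=24: reaches L-position 23 → W
n=25: reaches L-position 23 → W
n=26: reaches L-position 23 → W
n=27: reaches L-position 19 → W
n=28: only reaches 27(W), 26(W), 25(W), 20(W), all W → L
n=29: reaches L-position 28 → W
n=30: reaches L-position 28 → W
n=31: reaches L-position 28 → W
n=32: only reaches 31(W), 30(W), 29(W), 24(W), all W → L
n=33: reaches L-position 32 → W
n=34: reaches L-position 32 → W
n=35: reaches L-position 32 → W
n=36: reaches L-position 28 → W
n=37: only reaches 36(W), 35(W), 34(W), 29(W), all W → L
n=38: reaches L-position 37 → W
n=39: reaches L-position 37 → W
n=40: reaches L-position 37 → W
Reading off the rows marked L gives the requested list; there are 9 such values of n.

1, 5, 10, 14, 19, 23, 28, 32, 37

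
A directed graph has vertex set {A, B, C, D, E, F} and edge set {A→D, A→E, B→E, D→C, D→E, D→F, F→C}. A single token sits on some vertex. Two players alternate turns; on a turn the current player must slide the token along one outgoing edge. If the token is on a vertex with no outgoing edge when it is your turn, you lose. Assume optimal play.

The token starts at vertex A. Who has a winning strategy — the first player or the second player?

The first player wins.

Build the W/L table. Terminal = L. A non-terminal position is W if it has a move to some L; otherwise it is L.
Every edge goes from a vertex to one that appears earlier in the order E, C, F, D, A, B, so processing vertices in that order labels each vertex after all of its successors.
E: no outgoing edge → L
C: no outgoing edge → L
F: W (go to C, an L position)
D: W (go to C, an L position)
A: W (go to E, an L position)
B: W (go to E, an L position)
From A the player to move can move to E, reaching an L position.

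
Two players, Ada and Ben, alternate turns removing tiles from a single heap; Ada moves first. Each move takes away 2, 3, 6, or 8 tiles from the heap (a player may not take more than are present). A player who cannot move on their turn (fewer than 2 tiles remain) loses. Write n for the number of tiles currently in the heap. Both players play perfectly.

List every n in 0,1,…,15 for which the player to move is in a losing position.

0, 1, 5, 10, 14, 15

Build the W/L table. Terminal = L. A non-terminal position is W if it has a move to some L; otherwise it is L.
n=0: no move → L
n=1: no move → L
n=2: →0(L), so W
n=3: →1(L), so W
n=4: →1(L), so W
n=5: →3(W), 2(W) — all W, so L
n=6: →0(L), so W
n=7: →5(L), so W
n=8: →5(L), so W
n=9: →1(L), so W
n=10: →8(W), 7(W), 4(W), 2(W) — all W, so L
n=11: →5(L), so W
n=12: →10(L), so W
n=13: →10(L), so W
n=14: →12(W), 11(W), 8(W), 6(W) — all W, so L
n=15: →13(W), 12(W), 9(W), 7(W) — all W, so L
The losing starting values of n are exactly the entries labelled L in this table (6 of them).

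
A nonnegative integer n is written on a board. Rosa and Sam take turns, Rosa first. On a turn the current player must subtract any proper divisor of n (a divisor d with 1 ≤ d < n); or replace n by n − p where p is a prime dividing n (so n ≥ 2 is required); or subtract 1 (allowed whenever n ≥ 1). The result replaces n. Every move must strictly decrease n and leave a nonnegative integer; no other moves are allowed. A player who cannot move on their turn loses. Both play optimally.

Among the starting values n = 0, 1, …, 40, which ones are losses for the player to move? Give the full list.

Work bottom-up. With no move the player to move loses. Otherwise the position is W if at least one move leads to an L position for the opponent, and L if every move leads to a W.
n=0: no move → L
n=1: →0(L), so W
n=2: →0(L), so W
n=3: →0(L), so W
n=4: →2(W), 3(W) — all W, so L
n=5: →0(L), so W
n=6: →4(L), so W
n=7: →0(L), so W
n=8: →4(L), so W
n=9: →6(W), 8(W) — all W, so L
n=10: →9(L), so W
n=11: →0(L), so W
n=12: →9(L), so W
n=13: →0(L), so W
n=14: →7(W), 12(W), 13(W) — all W, so L
n=15: →14(L), so W
n=16: →14(L), so W
n=17: →0(L), so W
n=18: →9(L), so W
n=19: →0(L), so W
n=20: →10(W), 15(W), 16(W), 18(W), 19(W) — all W, so L
n=21: →14(L), so W
n=22: →20(L), so W
n=23: →0(L), so W
n=24: →20(L), so W
n=25: →20(L), so W
n=26: →13(W), 24(W), 25(W) — all W, so L
n=27: →26(L), so W
n=28: →14(L), so W
n=29: →0(L), so W
n=30: →20(L), so W
n=31: →0(L), so W
n=32: →16(W), 24(W), 28(W), 30(W), 31(W) — all W, so L
n=33: →32(L), so W
n=34: →32(L), so W
n=35: →28(W), 30(W), 34(W) — all W, so L
n=36: →32(L), so W
n=37: →0(L), so W
n=38: →19(W), 36(W), 37(W) — all W, so L
n=39: →26(L), so W
n=40: →20(L), so W
The losing starting values of n are exactly the entries labelled L in this table (9 of them).

0, 4, 9, 14, 20, 26, 32, 35, 38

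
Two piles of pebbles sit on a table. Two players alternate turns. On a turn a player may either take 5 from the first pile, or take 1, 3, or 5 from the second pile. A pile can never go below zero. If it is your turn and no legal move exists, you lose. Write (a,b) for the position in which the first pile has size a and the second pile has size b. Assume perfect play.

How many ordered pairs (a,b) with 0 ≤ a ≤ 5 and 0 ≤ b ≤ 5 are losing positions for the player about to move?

18

Compute win/loss labels from the base case upward. A position with no move is L. Any other position is W if it can reach an L in one move, else L.
Every move lowers a or b (never raises either), so fill the grid row by row in increasing a, and left to right within a row: each cell's successors are then already labelled.
      b=0  b=1  b=2  b=3  b=4  b=5
a=0:    L    W    L    W    L    W
a=1:    L    W    L    W    L    W
a=2:    L    W    L    W    L    W
a=3:    L    W    L    W    L    W
a=4:    L    W    L    W    L    W
a=5:    W    L    W    L    W    L
Cells with no legal move (terminal, hence L): (0,0), (1,0), (2,0), (3,0), (4,0).
The remaining L cells, each justified by listing all of its moves:
(0,2): only reaches (0,1)(W), which is W → L
(0,4): only reaches (0,3)(W), (0,1)(W), all W → L
(1,2): only reaches (1,1)(W), which is W → L
(1,4): only reaches (1,3)(W), (1,1)(W), all W → L
(2,2): only reaches (2,1)(W), which is W → L
(2,4): only reaches (2,3)(W), (2,1)(W), all W → L
(3,2): only reaches (3,1)(W), which is W → L
(3,4): only reaches (3,3)(W), (3,1)(W), all W → L
(4,2): only reaches (4,1)(W), which is W → L
(4,4): only reaches (4,3)(W), (4,1)(W), all W → L
(5,1): only reaches (0,1)(W), (5,0)(W), all W → L
(5,3): only reaches (0,3)(W), (5,2)(W), (5,0)(W), all W → L
(5,5): only reaches (0,5)(W), (5,4)(W), (5,2)(W), (5,0)(W), all W → L
Every other cell has at least one move into one of the L cells above, so it is W.
L cells per row: a=0: 3, a=1: 3, a=2: 3, a=3: 3, a=4: 3, a=5: 3; total 18.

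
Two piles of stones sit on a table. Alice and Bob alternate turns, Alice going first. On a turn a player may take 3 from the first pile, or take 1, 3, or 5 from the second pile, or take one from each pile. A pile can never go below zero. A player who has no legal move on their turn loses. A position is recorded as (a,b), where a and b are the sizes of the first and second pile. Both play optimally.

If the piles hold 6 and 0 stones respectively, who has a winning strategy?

Positions with no move are L. A position that does have a move is losing for the player to move precisely when every available move leads to a winning position for the opponent. Fill in the labels:
No move ever increases a pile, so every position that can arise here has a ≤ 6 and b ≤ 0; it is enough to label the cells with 0 ≤ a ≤ 6 and 0 ≤ b ≤ 0.
Every move lowers a or b (never raises either), so fill the grid row by row in increasing a, and left to right within a row: each cell's successors are then already labelled.
      b=0
a=0:    L
a=1:    L
a=2:    L
a=3:    W
a=4:    W
a=5:    W
a=6:    L
Cells with no legal move (terminal, hence L): (0,0), (1,0), (2,0).
The remaining L cells, each justified by listing all of its moves:
(6,0): only reaches (3,0)(W), which is W → L
Every other cell has at least one move into one of the L cells above, so it is W.
Every move from (6,0) reaches a W position, so the mover loses.

Bob wins.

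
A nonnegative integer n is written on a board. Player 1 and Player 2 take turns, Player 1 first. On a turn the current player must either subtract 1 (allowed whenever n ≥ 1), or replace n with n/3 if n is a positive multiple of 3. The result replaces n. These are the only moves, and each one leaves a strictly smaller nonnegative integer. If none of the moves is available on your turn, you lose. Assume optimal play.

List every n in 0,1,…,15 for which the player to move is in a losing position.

0, 2, 4, 7, 9, 11, 13, 15

Label each position W (a win for the player to move) or L (a loss). A position with no legal move is L; any other position is W exactly when some move reaches an L, and L when every move reaches a W.
n=0: no move → L
n=1: can move to 0, which is L ⇒ W
n=2: the only move is to 1(W), a W ⇒ L
n=3: can move to 2, which is L ⇒ W
n=4: the only move is to 3(W), a W ⇒ L
n=5: can move to 4, which is L ⇒ W
n=6: can move to 2, which is L ⇒ W
n=7: the only move is to 6(W), a W ⇒ L
n=8: can move to 7, which is L ⇒ W
n=9: moves to 3(W), 8(W); every one is W ⇒ L
n=10: can move to 9, which is L ⇒ W
n=11: the only move is to 10(W), a W ⇒ L
n=12: can move to 4, which is L ⇒ W
n=13: the only move is to 12(W), a W ⇒ L
n=14: can move to 13, which is L ⇒ W
n=15: moves to 5(W), 14(W); every one is W ⇒ L
The losing starting values of n are exactly the entries labelled L in this table (8 of them).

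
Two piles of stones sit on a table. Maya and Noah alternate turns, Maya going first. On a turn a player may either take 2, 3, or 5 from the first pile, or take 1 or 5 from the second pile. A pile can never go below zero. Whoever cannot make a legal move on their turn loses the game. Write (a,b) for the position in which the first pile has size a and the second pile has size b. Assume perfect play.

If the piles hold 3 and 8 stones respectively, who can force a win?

Classify positions by backward induction: terminal positions (no move available) are L. From any other position, the mover wins iff some move reaches an L.
No move ever increases a pile, so every position that can arise here has a ≤ 3 and b ≤ 8; it is enough to label the cells with 0 ≤ a ≤ 3 and 0 ≤ b ≤ 8.
Every move lowers a or b (never raises either), so fill the grid row by row in increasing a, and left to right within a row: each cell's successors are then already labelled.
      b=0  b=1  b=2  b=3  b=4  b=5  b=6  b=7  b=8
a=0:    L    W    L    W    L    W    L    W    L
a=1:    L    W    L    W    L    W    L    W    L
a=2:    W    L    W    L    W    L    W    L    W
a=3:    W    L    W    L    W    L    W    L    W
Cells with no legal move (terminal, hence L): (0,0), (1,0).
The remaining L cells, each justified by listing all of its moves:
(0,2): only reaches (0,1)(W), which is W → L
(0,4): only reaches (0,3)(W), which is W → L
(0,6): only reaches (0,5)(W), (0,1)(W), all W → L
(0,8): only reaches (0,7)(W), (0,3)(W), all W → L
(1,2): only reaches (1,1)(W), which is W → L
(1,4): only reaches (1,3)(W), which is W → L
(1,6): only reaches (1,5)(W), (1,1)(W), all W → L
(1,8): only reaches (1,7)(W), (1,3)(W), all W → L
(2,1): only reaches (0,1)(W), (2,0)(W), all W → L
(2,3): only reaches (0,3)(W), (2,2)(W), all W → L
(2,5): only reaches (0,5)(W), (2,4)(W), (2,0)(W), all W → L
(2,7): only reaches (0,7)(W), (2,6)(W), (2,2)(W), all W → L
(3,1): only reaches (1,1)(W), (0,1)(W), (3,0)(W), all W → L
(3,3): only reaches (1,3)(W), (0,3)(W), (3,2)(W), all W → L
(3,5): only reaches (1,5)(W), (0,5)(W), (3,4)(W), (3,0)(W), all W → L
(3,7): only reaches (1,7)(W), (0,7)(W), (3,6)(W), (3,2)(W), all W → L
Every other cell has at least one move into one of the L cells above, so it is W.
The starting position (3,8) is W: Maya should move to (1,8), handing over an L position.

Maya wins.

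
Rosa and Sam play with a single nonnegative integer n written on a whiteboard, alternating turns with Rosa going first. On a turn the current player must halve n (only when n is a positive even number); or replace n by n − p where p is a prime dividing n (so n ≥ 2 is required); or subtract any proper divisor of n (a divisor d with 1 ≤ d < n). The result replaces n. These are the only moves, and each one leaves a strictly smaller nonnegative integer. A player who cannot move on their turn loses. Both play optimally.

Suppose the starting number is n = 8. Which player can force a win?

Rosa wins.

Compute win/loss labels from the base case upward. A position with no move is L. Any other position is W if it can reach an L in one move, else L.
n=0: no move → L
n=1: no move → L
n=2: can move to 0, which is L ⇒ W
n=3: can move to 0, which is L ⇒ W
n=4: moves to 2(W), 3(W); every one is W ⇒ L
n=5: can move to 0, which is L ⇒ W
n=6: can move to 4, which is L ⇒ W
n=7: can move to 0, which is L ⇒ W
n=8: can move to 4, which is L ⇒ W
From 8 Rosa can move to 4, reaching an L position.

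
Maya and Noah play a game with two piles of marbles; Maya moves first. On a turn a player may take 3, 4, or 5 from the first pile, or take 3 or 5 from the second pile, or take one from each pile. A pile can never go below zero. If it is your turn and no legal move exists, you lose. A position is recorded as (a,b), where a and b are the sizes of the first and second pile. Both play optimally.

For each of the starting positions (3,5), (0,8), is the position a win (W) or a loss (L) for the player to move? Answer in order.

(3,5): W, (0,8): L

Use the standard recursion: the mover loses at a terminal position; elsewhere, the mover wins exactly when some move hands the opponent an L position.
No move ever increases a pile, so every position that can arise here has a ≤ 3 and b ≤ 8; it is enough to label the cells with 0 ≤ a ≤ 3 and 0 ≤ b ≤ 8.
Every move lowers a or b (never raises either), so fill the grid row by row in increasing a, and left to right within a row: each cell's successors are then already labelled.
      b=0  b=1  b=2  b=3  b=4  b=5  b=6  b=7  b=8
a=0:    L    L    L    W    W    W    W    W    L
a=1:    L    W    W    W    L    W    L    W    L
a=2:    L    W    L    W    L    W    L    W    L
a=3:    W    W    W    W    L    W    L    W    W
Cells with no legal move (terminal, hence L): (0,0), (0,1), (0,2), (1,0), (2,0).
The remaining L cells, each justified by listing all of its moves:
(0,8): moves to (0,5)(W), (0,3)(W); every one is W ⇒ L
(1,4): moves to (1,1)(W), (0,3)(W); every one is W ⇒ L
(1,6): moves to (1,3)(W), (1,1)(W), (0,5)(W); every one is W ⇒ L
(1,8): moves to (1,5)(W), (1,3)(W), (0,7)(W); every one is W ⇒ L
(2,2): the only move is to (1,1)(W), a W ⇒ L
(2,4): moves to (2,1)(W), (1,3)(W); every one is W ⇒ L
(2,6): moves to (2,3)(W), (2,1)(W), (1,5)(W); every one is W ⇒ L
(2,8): moves to (2,5)(W), (2,3)(W), (1,7)(W); every one is W ⇒ L
(3,4): moves to (0,4)(W), (3,1)(W), (2,3)(W); every one is W ⇒ L
(3,6): moves to (0,6)(W), (3,3)(W), (3,1)(W), (2,5)(W); every one is W ⇒ L
Every other cell has at least one move into one of the L cells above, so it is W.
(3,5): the move to (2,4) reaches an L cell, so W
(0,8): one of the L cells justified above, so L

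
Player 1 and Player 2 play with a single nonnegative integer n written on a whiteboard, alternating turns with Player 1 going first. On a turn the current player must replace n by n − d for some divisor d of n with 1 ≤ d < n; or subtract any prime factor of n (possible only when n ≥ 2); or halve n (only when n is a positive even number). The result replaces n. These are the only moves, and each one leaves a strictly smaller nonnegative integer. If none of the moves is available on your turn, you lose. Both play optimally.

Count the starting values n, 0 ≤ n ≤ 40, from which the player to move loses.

Compute win/loss labels from the base case upward. A position with no move is L. Any other position is W if it can reach an L in one move, else L.
n=0: no move → L
n=1: no move → L
n=2: can move to 0, which is L ⇒ W
n=3: can move to 0, which is L ⇒ W
n=4: moves to 2(W), 3(W); every one is W ⇒ L
n=5: can move to 0, which is L ⇒ W
n=6: can move to 4, which is L ⇒ W
n=7: can move to 0, which is L ⇒ W
n=8: can move to 4, which is L ⇒ W
n=9: moves to 6(W), 8(W); every one is W ⇒ L
n=10: can move to 9, which is L ⇒ W
n=11: can move to 0, which is L ⇒ W
n=12: can move to 9, which is L ⇒ W
n=13: can move to 0, which is L ⇒ W
n=14: moves to 7(W), 12(W), 13(W); every one is W ⇒ L
n=15: can move to 14, which is L ⇒ W
n=16: can move to 14, which is L ⇒ W
n=17: can move to 0, which is L ⇒ W
n=18: can move to 9, which is L ⇒ W
n=19: can move to 0, which is L ⇒ W
n=20: moves to 10(W), 15(W), 16(W), 18(W), 19(W); every one is W ⇒ L
n=21: can move to 14, which is L ⇒ W
n=22: can move to 20, which is L ⇒ W
n=23: can move to 0, which is L ⇒ W
n=24: can move to 20, which is L ⇒ W
n=25: can move to 20, which is L ⇒ W
n=26: moves to 13(W), 24(W), 25(W); every one is W ⇒ L
n=27: can move to 26, which is L ⇒ W
n=28: can move to 14, which is L ⇒ W
n=29: can move to 0, which is L ⇒ W
n=30: can move to 20, which is L ⇒ W
n=31: can move to 0, which is L ⇒ W
n=32: moves to 16(W), 24(W), 28(W), 30(W), 31(W); every one is W ⇒ L
n=33: can move to 32, which is L ⇒ W
n=34: can move to 32, which is L ⇒ W
n=35: moves to 28(W), 30(W), 34(W); every one is W ⇒ L
n=36: can move to 32, which is L ⇒ W
n=37: can move to 0, which is L ⇒ W
n=38: moves to 19(W), 36(W), 37(W); every one is W ⇒ L
n=39: can move to 26, which is L ⇒ W
n=40: can move to 20, which is L ⇒ W
L entries with 0 ≤ n ≤ 40: n = 0, 1, 4, 9, 14, 20, 26, 32, 35, 38; that makes 10.

10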